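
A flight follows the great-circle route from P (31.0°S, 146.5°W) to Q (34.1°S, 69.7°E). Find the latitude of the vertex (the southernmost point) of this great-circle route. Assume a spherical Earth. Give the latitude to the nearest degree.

≈ 64°S

The great circle lies in the plane with unit normal n̂ = (p₁ × p₂)/|p₁ × p₂|.
Here n̂_z ≈ -0.437; the vertex latitude is φ_max = arccos|n̂_z| ≈ 64.1°.
Check via Clairaut: cos φ_max = |cos φ₁| · sin C = cos(31.0°)·sin(149.3°) ≈ 0.437, again giving ≈ 64.1°.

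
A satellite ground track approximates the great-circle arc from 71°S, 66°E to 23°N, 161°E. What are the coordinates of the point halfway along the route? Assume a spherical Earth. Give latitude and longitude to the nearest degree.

≈ 30°S, 141°E

The haversine formula gives a central angle δ ≈ 1.977 rad (113.3°) between the endpoints.
Interpolate at f = 1/2 with slerp weights a = sin((1−f)δ)/sin δ ≈ 0.910, b = sin(fδ)/sin δ ≈ 0.910.
p = a·p₁ + b·p₂ ≈ (-0.671, 0.543, -0.505); φ = arcsin(p_z) ≈ -30.30°, λ = atan2(p_y, p_x) ≈ 141.02°.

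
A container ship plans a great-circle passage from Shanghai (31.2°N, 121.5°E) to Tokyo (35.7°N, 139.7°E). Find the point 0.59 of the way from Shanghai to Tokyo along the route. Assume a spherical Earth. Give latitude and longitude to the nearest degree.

Write both endpoints as unit vectors p₁, p₂ with components (cos φ cos λ, cos φ sin λ, sin φ).
The central angle between the endpoints is δ = arccos(p₁·p₂) ≈ 0.276 rad (15.8°).
Interpolate at f = 0.59 with slerp weights a = sin((1−f)δ)/sin δ ≈ 0.414, b = sin(fδ)/sin δ ≈ 0.595.
p = a·p₁ + b·p₂ ≈ (-0.554, 0.615, 0.562); φ = arcsin(p_z) ≈ 34.18°, λ = atan2(p_y, p_x) ≈ 132.01°.

≈ (34°N, 132°E)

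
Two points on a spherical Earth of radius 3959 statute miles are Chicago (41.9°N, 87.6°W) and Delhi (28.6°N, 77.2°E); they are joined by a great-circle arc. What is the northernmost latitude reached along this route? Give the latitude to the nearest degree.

≈ 80°N

The great circle lies in the plane with unit normal n̂ = (p₁ × p₂)/|p₁ × p₂|.
Here n̂_z ≈ +0.180; the vertex latitude is φ_max = arccos|n̂_z| ≈ 79.6°.
Check via Clairaut: cos φ_max = |cos φ₁| · sin C = cos(41.9°)·sin(14.0°) ≈ 0.180, again giving ≈ 79.6°.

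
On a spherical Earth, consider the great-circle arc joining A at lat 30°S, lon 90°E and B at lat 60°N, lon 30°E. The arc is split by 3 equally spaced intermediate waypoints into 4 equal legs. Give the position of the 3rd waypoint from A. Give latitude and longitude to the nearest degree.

≈ lat 40°N, lon 56°E

From cos δ = sin φ₁ sin φ₂ + cos φ₁ cos φ₂ cos Δλ, the central angle is δ ≈ 1.789 rad (102.5°).
Interpolate at f = 3/4 with slerp weights a = sin((1−f)δ)/sin δ ≈ 0.443, b = sin(fδ)/sin δ ≈ 0.998.
p = a·p₁ + b·p₂ ≈ (0.432, 0.633, 0.642); φ = arcsin(p_z) ≈ 39.97°, λ = atan2(p_y, p_x) ≈ 55.69°.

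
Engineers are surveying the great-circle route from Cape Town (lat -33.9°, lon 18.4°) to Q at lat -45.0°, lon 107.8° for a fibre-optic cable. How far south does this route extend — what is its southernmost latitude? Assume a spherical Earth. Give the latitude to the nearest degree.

≈ -50°

The great circle lies in the plane with unit normal n̂ = (p₁ × p₂)/|p₁ × p₂|.
Here n̂_z ≈ +0.640; the vertex latitude is φ_max = arccos|n̂_z| ≈ 50.2°.
Check via Clairaut: cos φ_max = |cos φ₁| · sin C = cos(33.9°)·sin(129.5°) ≈ 0.640, again giving ≈ 50.2°.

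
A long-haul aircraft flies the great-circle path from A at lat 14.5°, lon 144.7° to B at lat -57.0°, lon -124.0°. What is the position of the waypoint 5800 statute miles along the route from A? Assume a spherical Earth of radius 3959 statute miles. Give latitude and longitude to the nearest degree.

From cos δ = sin φ₁ sin φ₂ + cos φ₁ cos φ₂ cos Δλ, the central angle is δ ≈ 1.795 rad (102.8°). The total great-circle distance is δ·R ≈ 1.795 × 3959 ≈ 7105 mi, so the target fraction is f = 5800/7105 ≈ 0.816.
Interpolate at f ≈ 0.816 with slerp weights a = sin((1−f)δ)/sin δ ≈ 0.332, b = sin(fδ)/sin δ ≈ 1.020.
p = a·p₁ + b·p₂ ≈ (-0.573, -0.275, -0.772); φ = arcsin(p_z) ≈ -50.55°, λ = atan2(p_y, p_x) ≈ -154.38°.

≈ lat -51°, lon -154°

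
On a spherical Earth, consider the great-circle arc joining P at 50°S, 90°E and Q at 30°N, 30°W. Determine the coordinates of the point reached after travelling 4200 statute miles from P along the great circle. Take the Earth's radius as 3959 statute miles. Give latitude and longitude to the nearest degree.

≈ 22°S, 19°E

Write both endpoints as unit vectors p₁, p₂ with components (cos φ cos λ, cos φ sin λ, sin φ).
The central angle between the endpoints is δ = arccos(p₁·p₂) ≈ 2.293 rad (131.4°). The total great-circle distance is δ·R ≈ 2.293 × 3959 ≈ 9080 mi, so the target fraction is f = 4200/9080 ≈ 0.463.
Interpolate at f ≈ 0.463 with slerp weights a = sin((1−f)δ)/sin δ ≈ 1.258, b = sin(fδ)/sin δ ≈ 1.164.
p = a·p₁ + b·p₂ ≈ (0.873, 0.305, -0.382); φ = arcsin(p_z) ≈ -22.43°, λ = atan2(p_y, p_x) ≈ 19.24°.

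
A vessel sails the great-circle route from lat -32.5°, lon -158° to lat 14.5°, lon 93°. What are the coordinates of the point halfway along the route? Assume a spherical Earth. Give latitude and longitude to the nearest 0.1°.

≈ lat -15.2°, lon 142.0°

Write both endpoints as unit vectors p₁, p₂ with components (cos φ cos λ, cos φ sin λ, sin φ).
The central angle between the endpoints is δ = arccos(p₁·p₂) ≈ 1.983 rad (113.6°).
Interpolate at f = 1/2 with slerp weights a = sin((1−f)δ)/sin δ ≈ 0.913, b = sin(fδ)/sin δ ≈ 0.913.
p = a·p₁ + b·p₂ ≈ (-0.760, 0.594, -0.262); φ = arcsin(p_z) ≈ -15.19°, λ = atan2(p_y, p_x) ≈ 141.99°.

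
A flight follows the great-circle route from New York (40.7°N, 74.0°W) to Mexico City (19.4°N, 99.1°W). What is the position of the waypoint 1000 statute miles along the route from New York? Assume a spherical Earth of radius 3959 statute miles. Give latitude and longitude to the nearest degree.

Convert each endpoint to a unit vector on the sphere (x = cos φ cos λ, y = cos φ sin λ, z = sin φ).
The central angle between the endpoints is δ = arccos(p₁·p₂) ≈ 0.527 rad (30.2°). The total great-circle distance is δ·R ≈ 0.527 × 3959 ≈ 2088 mi, so the target fraction is f = 1000/2088 ≈ 0.479.
Interpolate at f ≈ 0.479 with slerp weights a = sin((1−f)δ)/sin δ ≈ 0.539, b = sin(fδ)/sin δ ≈ 0.497.
p = a·p₁ + b·p₂ ≈ (0.039, -0.855, 0.517); φ = arcsin(p_z) ≈ 31.10°, λ = atan2(p_y, p_x) ≈ -87.42°.

≈ (31°N, 87°W)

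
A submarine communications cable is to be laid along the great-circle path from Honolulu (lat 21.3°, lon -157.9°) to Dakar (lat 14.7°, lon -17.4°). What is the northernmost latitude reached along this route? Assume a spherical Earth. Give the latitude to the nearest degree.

The great circle lies in the plane with unit normal n̂ = (p₁ × p₂)/|p₁ × p₂|.
Here n̂_z ≈ +0.719; the vertex latitude is φ_max = arccos|n̂_z| ≈ 44.1°.
Check via Clairaut: cos φ_max = |cos φ₁| · sin C = cos(21.3°)·sin(50.5°) ≈ 0.719, again giving ≈ 44.1°.

≈ 44°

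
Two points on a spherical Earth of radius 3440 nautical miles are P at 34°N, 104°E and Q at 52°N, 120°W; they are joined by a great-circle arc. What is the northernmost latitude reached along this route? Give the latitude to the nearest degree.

≈ 69°N

The great circle lies in the plane with unit normal n̂ = (p₁ × p₂)/|p₁ × p₂|.
Here n̂_z ≈ +0.356; the vertex latitude is φ_max = arccos|n̂_z| ≈ 69.2°.
Check via Clairaut: cos φ_max = |cos φ₁| · sin C = cos(34.0°)·sin(25.4°) ≈ 0.356, again giving ≈ 69.2°.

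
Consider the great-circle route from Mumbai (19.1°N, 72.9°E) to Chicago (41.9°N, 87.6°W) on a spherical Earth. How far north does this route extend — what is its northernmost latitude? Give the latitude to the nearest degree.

≈ 75°N

The great circle lies in the plane with unit normal n̂ = (p₁ × p₂)/|p₁ × p₂|.
Here n̂_z ≈ -0.262; the vertex latitude is φ_max = arccos|n̂_z| ≈ 74.8°.
Check via Clairaut: cos φ_max = |cos φ₁| · sin C = cos(19.1°)·sin(16.1°) ≈ 0.262, again giving ≈ 74.8°.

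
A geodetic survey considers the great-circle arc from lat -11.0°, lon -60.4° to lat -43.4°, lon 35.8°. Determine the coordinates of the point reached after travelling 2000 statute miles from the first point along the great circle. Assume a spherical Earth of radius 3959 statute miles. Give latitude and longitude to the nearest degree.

≈ lat -30°, lon -37°

Convert each endpoint to a unit vector on the sphere (x = cos φ cos λ, y = cos φ sin λ, z = sin φ).
The central angle between the endpoints is δ = arccos(p₁·p₂) ≈ 1.517 rad (86.9°). The total great-circle distance is δ·R ≈ 1.517 × 3959 ≈ 6005 mi, so the target fraction is f = 2000/6005 ≈ 0.333.
Interpolate at f ≈ 0.333 with slerp weights a = sin((1−f)δ)/sin δ ≈ 0.849, b = sin(fδ)/sin δ ≈ 0.485.
p = a·p₁ + b·p₂ ≈ (0.697, -0.519, -0.495); φ = arcsin(p_z) ≈ -29.67°, λ = atan2(p_y, p_x) ≈ -36.64°.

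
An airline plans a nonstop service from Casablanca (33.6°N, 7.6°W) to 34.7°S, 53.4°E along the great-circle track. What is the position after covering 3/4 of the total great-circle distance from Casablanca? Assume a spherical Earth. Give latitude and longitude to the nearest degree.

≈ 18°S, 37°E

The haversine formula gives a central angle δ ≈ 1.554 rad (89.0°) between the endpoints.
Interpolate at f = 3/4 with slerp weights a = sin((1−f)δ)/sin δ ≈ 0.379, b = sin(fδ)/sin δ ≈ 0.919.
p = a·p₁ + b·p₂ ≈ (0.763, 0.565, -0.314); φ = arcsin(p_z) ≈ -18.27°, λ = atan2(p_y, p_x) ≈ 36.50°.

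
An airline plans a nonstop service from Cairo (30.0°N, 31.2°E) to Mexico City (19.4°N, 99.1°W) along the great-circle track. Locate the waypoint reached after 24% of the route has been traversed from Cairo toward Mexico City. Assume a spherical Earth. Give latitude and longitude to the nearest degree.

Write both endpoints as unit vectors p₁, p₂ with components (cos φ cos λ, cos φ sin λ, sin φ).
The central angle between the endpoints is δ = arccos(p₁·p₂) ≈ 1.941 rad (111.2°).
Interpolate at f = 0.24 with slerp weights a = sin((1−f)δ)/sin δ ≈ 1.068, b = sin(fδ)/sin δ ≈ 0.482.
p = a·p₁ + b·p₂ ≈ (0.719, 0.030, 0.694); φ = arcsin(p_z) ≈ 43.96°, λ = atan2(p_y, p_x) ≈ 2.40°.

≈ (44°N, 2°E)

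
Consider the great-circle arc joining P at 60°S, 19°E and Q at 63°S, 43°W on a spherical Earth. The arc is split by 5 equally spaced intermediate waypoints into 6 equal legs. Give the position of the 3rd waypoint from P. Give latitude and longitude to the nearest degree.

Convert each endpoint to a unit vector on the sphere (x = cos φ cos λ, y = cos φ sin λ, z = sin φ).
The central angle between the endpoints is δ = arccos(p₁·p₂) ≈ 0.499 rad (28.6°).
Interpolate at f = 3/6 with slerp weights a = sin((1−f)δ)/sin δ ≈ 0.516, b = sin(fδ)/sin δ ≈ 0.516.
p = a·p₁ + b·p₂ ≈ (0.415, -0.076, -0.907); φ = arcsin(p_z) ≈ -65.03°, λ = atan2(p_y, p_x) ≈ -10.34°.

≈ 65°S, 10°W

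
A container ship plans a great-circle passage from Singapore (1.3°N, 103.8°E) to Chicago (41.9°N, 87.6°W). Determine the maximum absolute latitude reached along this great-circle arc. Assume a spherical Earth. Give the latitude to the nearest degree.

≈ 78°N

The great circle lies in the plane with unit normal n̂ = (p₁ × p₂)/|p₁ × p₂|.
Here n̂_z ≈ +0.210; the vertex latitude is φ_max = arccos|n̂_z| ≈ 77.9°.
Check via Clairaut: cos φ_max = |cos φ₁| · sin C = cos(1.3°)·sin(12.1°) ≈ 0.210, again giving ≈ 77.9°.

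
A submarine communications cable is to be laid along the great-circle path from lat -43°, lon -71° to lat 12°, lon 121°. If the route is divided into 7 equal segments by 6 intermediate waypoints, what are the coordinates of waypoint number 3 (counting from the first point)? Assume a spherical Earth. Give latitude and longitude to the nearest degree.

From cos δ = sin φ₁ sin φ₂ + cos φ₁ cos φ₂ cos Δλ, the central angle is δ ≈ 2.571 rad (147.3°).
Interpolate at f = 3/7 with slerp weights a = sin((1−f)δ)/sin δ ≈ 1.842, b = sin(fδ)/sin δ ≈ 1.651.
p = a·p₁ + b·p₂ ≈ (-0.393, 0.111, -0.913); φ = arcsin(p_z) ≈ -65.87°, λ = atan2(p_y, p_x) ≈ 164.24°.

≈ lat -66°, lon 164°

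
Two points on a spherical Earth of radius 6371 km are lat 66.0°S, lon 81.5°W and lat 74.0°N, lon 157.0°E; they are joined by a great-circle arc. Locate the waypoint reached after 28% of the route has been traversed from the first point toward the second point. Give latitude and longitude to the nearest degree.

Write both endpoints as unit vectors p₁, p₂ with components (cos φ cos λ, cos φ sin λ, sin φ).
The central angle between the endpoints is δ = arccos(p₁·p₂) ≈ 2.784 rad (159.5°).
Interpolate at f = 0.28 with slerp weights a = sin((1−f)δ)/sin δ ≈ 2.592, b = sin(fδ)/sin δ ≈ 2.008.
p = a·p₁ + b·p₂ ≈ (-0.354, -0.827, -0.438); φ = arcsin(p_z) ≈ -25.97°, λ = atan2(p_y, p_x) ≈ -113.17°.

≈ lat 26°S, lon 113°W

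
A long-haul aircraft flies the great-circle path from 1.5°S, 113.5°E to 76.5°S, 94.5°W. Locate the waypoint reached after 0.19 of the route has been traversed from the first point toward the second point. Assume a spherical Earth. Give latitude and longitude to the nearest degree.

≈ 20°S, 116°E

Write both endpoints as unit vectors p₁, p₂ with components (cos φ cos λ, cos φ sin λ, sin φ).
The central angle between the endpoints is δ = arccos(p₁·p₂) ≈ 1.752 rad (100.4°).
Interpolate at f = 0.19 with slerp weights a = sin((1−f)δ)/sin δ ≈ 1.005, b = sin(fδ)/sin δ ≈ 0.332.
p = a·p₁ + b·p₂ ≈ (-0.407, 0.844, -0.349); φ = arcsin(p_z) ≈ -20.45°, λ = atan2(p_y, p_x) ≈ 115.73°.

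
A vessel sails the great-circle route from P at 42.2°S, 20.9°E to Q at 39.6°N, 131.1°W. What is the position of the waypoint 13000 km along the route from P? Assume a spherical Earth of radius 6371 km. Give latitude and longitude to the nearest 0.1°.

≈ 19.4°N, 88.3°W

From cos δ = sin φ₁ sin φ₂ + cos φ₁ cos φ₂ cos Δλ, the central angle is δ ≈ 2.771 rad (158.8°). The total great-circle distance is δ·R ≈ 2.771 × 6371 ≈ 17655 km, so the target fraction is f = 13000/17655 ≈ 0.736.
Interpolate at f ≈ 0.736 with slerp weights a = sin((1−f)δ)/sin δ ≈ 1.843, b = sin(fδ)/sin δ ≈ 2.463.
p = a·p₁ + b·p₂ ≈ (0.028, -0.943, 0.332); φ = arcsin(p_z) ≈ 19.38°, λ = atan2(p_y, p_x) ≈ -88.29°.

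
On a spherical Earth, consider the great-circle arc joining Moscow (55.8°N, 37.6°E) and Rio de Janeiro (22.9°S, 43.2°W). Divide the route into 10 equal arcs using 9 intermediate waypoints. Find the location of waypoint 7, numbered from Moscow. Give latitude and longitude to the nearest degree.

≈ 3°N, 26°W

The haversine formula gives a central angle δ ≈ 1.812 rad (103.8°) between the endpoints.
Interpolate at f = 7/10 with slerp weights a = sin((1−f)δ)/sin δ ≈ 0.533, b = sin(fδ)/sin δ ≈ 0.983.
p = a·p₁ + b·p₂ ≈ (0.897, -0.437, 0.058); φ = arcsin(p_z) ≈ 3.33°, λ = atan2(p_y, p_x) ≈ -25.98°.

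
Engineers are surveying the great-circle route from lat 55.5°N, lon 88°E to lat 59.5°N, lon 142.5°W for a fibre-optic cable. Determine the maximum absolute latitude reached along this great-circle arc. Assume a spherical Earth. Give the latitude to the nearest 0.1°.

The great circle lies in the plane with unit normal n̂ = (p₁ × p₂)/|p₁ × p₂|.
Here n̂_z ≈ +0.261; the vertex latitude is φ_max = arccos|n̂_z| ≈ 74.9°.
Check via Clairaut: cos φ_max = |cos φ₁| · sin C = cos(55.5°)·sin(27.4°) ≈ 0.261, again giving ≈ 74.9°.

≈ 74.9°N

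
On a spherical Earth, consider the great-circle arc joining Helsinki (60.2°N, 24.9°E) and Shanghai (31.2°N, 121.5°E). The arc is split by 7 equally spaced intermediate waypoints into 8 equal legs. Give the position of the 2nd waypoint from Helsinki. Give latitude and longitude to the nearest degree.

Convert each endpoint to a unit vector on the sphere (x = cos φ cos λ, y = cos φ sin λ, z = sin φ).
The central angle between the endpoints is δ = arccos(p₁·p₂) ≈ 1.159 rad (66.4°).
Interpolate at f = 2/8 with slerp weights a = sin((1−f)δ)/sin δ ≈ 0.833, b = sin(fδ)/sin δ ≈ 0.312.
p = a·p₁ + b·p₂ ≈ (0.236, 0.402, 0.885); φ = arcsin(p_z) ≈ 62.22°, λ = atan2(p_y, p_x) ≈ 59.53°.

≈ 62°N, 60°E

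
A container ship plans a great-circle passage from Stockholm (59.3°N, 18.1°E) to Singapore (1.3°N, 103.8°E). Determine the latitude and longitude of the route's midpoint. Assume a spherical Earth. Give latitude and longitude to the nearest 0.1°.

≈ (37.4°N, 77.7°E)

Convert each endpoint to a unit vector on the sphere (x = cos φ cos λ, y = cos φ sin λ, z = sin φ).
The central angle between the endpoints is δ = arccos(p₁·p₂) ≈ 1.513 rad (86.7°).
Interpolate at f = 1/2 with slerp weights a = sin((1−f)δ)/sin δ ≈ 0.688, b = sin(fδ)/sin δ ≈ 0.688.
p = a·p₁ + b·p₂ ≈ (0.170, 0.777, 0.607); φ = arcsin(p_z) ≈ 37.36°, λ = atan2(p_y, p_x) ≈ 77.67°.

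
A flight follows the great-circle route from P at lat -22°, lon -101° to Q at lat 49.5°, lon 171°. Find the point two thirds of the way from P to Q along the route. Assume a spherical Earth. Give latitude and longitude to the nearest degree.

≈ lat 31°, lon -149°

Convert each endpoint to a unit vector on the sphere (x = cos φ cos λ, y = cos φ sin λ, z = sin φ).
The central angle between the endpoints is δ = arccos(p₁·p₂) ≈ 1.838 rad (105.3°).
Interpolate at f = 2/3 with slerp weights a = sin((1−f)δ)/sin δ ≈ 0.596, b = sin(fδ)/sin δ ≈ 0.975.
p = a·p₁ + b·p₂ ≈ (-0.731, -0.443, 0.518); φ = arcsin(p_z) ≈ 31.23°, λ = atan2(p_y, p_x) ≈ -148.76°.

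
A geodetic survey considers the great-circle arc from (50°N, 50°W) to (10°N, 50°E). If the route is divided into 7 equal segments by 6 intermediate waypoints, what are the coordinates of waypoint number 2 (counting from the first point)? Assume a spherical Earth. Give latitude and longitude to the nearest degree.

≈ (49°N, 10°W)

Convert each endpoint to a unit vector on the sphere (x = cos φ cos λ, y = cos φ sin λ, z = sin φ).
The central angle between the endpoints is δ = arccos(p₁·p₂) ≈ 1.548 rad (88.7°).
Interpolate at f = 2/7 with slerp weights a = sin((1−f)δ)/sin δ ≈ 0.894, b = sin(fδ)/sin δ ≈ 0.428.
p = a·p₁ + b·p₂ ≈ (0.640, -0.117, 0.759); φ = arcsin(p_z) ≈ 49.39°, λ = atan2(p_y, p_x) ≈ -10.38°.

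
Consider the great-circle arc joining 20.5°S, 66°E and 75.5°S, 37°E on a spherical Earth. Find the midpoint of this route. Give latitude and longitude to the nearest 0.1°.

Convert each endpoint to a unit vector on the sphere (x = cos φ cos λ, y = cos φ sin λ, z = sin φ).
The central angle between the endpoints is δ = arccos(p₁·p₂) ≈ 0.995 rad (57.0°).
Interpolate at f = 1/2 with slerp weights a = sin((1−f)δ)/sin δ ≈ 0.569, b = sin(fδ)/sin δ ≈ 0.569.
p = a·p₁ + b·p₂ ≈ (0.331, 0.573, -0.750); φ = arcsin(p_z) ≈ -48.61°, λ = atan2(p_y, p_x) ≈ 60.00°.

≈ 48.6°S, 60.0°E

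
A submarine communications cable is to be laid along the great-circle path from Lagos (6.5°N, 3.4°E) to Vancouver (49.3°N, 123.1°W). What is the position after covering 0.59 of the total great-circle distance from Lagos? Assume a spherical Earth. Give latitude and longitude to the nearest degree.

≈ 52°N, 50°W

Write both endpoints as unit vectors p₁, p₂ with components (cos φ cos λ, cos φ sin λ, sin φ).
The central angle between the endpoints is δ = arccos(p₁·p₂) ≈ 1.875 rad (107.4°).
Interpolate at f = 0.59 with slerp weights a = sin((1−f)δ)/sin δ ≈ 0.729, b = sin(fδ)/sin δ ≈ 0.937.
p = a·p₁ + b·p₂ ≈ (0.389, -0.469, 0.793); φ = arcsin(p_z) ≈ 52.46°, λ = atan2(p_y, p_x) ≈ -50.32°.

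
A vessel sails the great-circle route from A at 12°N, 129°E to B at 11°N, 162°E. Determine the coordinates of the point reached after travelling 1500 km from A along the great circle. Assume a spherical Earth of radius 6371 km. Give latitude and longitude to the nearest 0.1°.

≈ 12.1°N, 142.8°E

The haversine formula gives a central angle δ ≈ 0.564 rad (32.3°) between the endpoints. The total great-circle distance is δ·R ≈ 0.564 × 6371 ≈ 3595 km, so the target fraction is f = 1500/3595 ≈ 0.417.
Interpolate at f ≈ 0.417 with slerp weights a = sin((1−f)δ)/sin δ ≈ 0.604, b = sin(fδ)/sin δ ≈ 0.436.
p = a·p₁ + b·p₂ ≈ (-0.779, 0.591, 0.209); φ = arcsin(p_z) ≈ 12.05°, λ = atan2(p_y, p_x) ≈ 142.79°.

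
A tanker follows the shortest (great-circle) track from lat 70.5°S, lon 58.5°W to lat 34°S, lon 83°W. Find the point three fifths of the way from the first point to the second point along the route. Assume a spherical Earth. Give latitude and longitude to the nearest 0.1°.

The haversine formula gives a central angle δ ≈ 0.678 rad (38.8°) between the endpoints.
Interpolate at f = 3/5 with slerp weights a = sin((1−f)δ)/sin δ ≈ 0.427, b = sin(fδ)/sin δ ≈ 0.631.
p = a·p₁ + b·p₂ ≈ (0.138, -0.641, -0.755); φ = arcsin(p_z) ≈ -49.05°, λ = atan2(p_y, p_x) ≈ -77.82°.

≈ lat 49.1°S, lon 77.8°W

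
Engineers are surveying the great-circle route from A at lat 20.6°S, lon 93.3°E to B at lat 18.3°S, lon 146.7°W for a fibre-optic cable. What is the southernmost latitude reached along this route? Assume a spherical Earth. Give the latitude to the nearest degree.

≈ 35°S

The great circle lies in the plane with unit normal n̂ = (p₁ × p₂)/|p₁ × p₂|.
Here n̂_z ≈ +0.817; the vertex latitude is φ_max = arccos|n̂_z| ≈ 35.3°.
Check via Clairaut: cos φ_max = |cos φ₁| · sin C = cos(20.6°)·sin(119.3°) ≈ 0.817, again giving ≈ 35.3°.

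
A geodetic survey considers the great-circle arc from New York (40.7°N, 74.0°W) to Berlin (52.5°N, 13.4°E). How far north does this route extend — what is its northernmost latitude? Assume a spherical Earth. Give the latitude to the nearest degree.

≈ 57°N

The great circle lies in the plane with unit normal n̂ = (p₁ × p₂)/|p₁ × p₂|.
Here n̂_z ≈ +0.547; the vertex latitude is φ_max = arccos|n̂_z| ≈ 56.8°.
Check via Clairaut: cos φ_max = |cos φ₁| · sin C = cos(40.7°)·sin(46.2°) ≈ 0.547, again giving ≈ 56.8°.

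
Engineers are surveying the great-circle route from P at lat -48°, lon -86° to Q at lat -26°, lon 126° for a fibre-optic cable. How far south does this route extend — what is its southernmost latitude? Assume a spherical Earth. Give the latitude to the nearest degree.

≈ -71°

The great circle lies in the plane with unit normal n̂ = (p₁ × p₂)/|p₁ × p₂|.
Here n̂_z ≈ -0.324; the vertex latitude is φ_max = arccos|n̂_z| ≈ 71.1°.
Check via Clairaut: cos φ_max = |cos φ₁| · sin C = cos(48.0°)·sin(151.0°) ≈ 0.324, again giving ≈ 71.1°.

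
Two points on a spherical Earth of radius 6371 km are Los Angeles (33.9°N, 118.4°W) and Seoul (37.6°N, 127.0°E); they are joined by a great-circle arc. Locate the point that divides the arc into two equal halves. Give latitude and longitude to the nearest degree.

≈ 53°N, 174°W

The haversine formula gives a central angle δ ≈ 1.504 rad (86.2°) between the endpoints.
Interpolate at f = 1/2 with slerp weights a = sin((1−f)δ)/sin δ ≈ 0.685, b = sin(fδ)/sin δ ≈ 0.685.
p = a·p₁ + b·p₂ ≈ (-0.597, -0.067, 0.800); φ = arcsin(p_z) ≈ 53.10°, λ = atan2(p_y, p_x) ≈ -173.63°.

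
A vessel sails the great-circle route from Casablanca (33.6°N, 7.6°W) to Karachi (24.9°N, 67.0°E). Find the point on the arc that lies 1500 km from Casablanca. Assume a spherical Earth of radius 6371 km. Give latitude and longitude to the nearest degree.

≈ (36°N, 9°E)

Write both endpoints as unit vectors p₁, p₂ with components (cos φ cos λ, cos φ sin λ, sin φ).
The central angle between the endpoints is δ = arccos(p₁·p₂) ≈ 1.122 rad (64.3°). The total great-circle distance is δ·R ≈ 1.122 × 6371 ≈ 7150 km, so the target fraction is f = 1500/7150 ≈ 0.210.
Interpolate at f ≈ 0.210 with slerp weights a = sin((1−f)δ)/sin δ ≈ 0.860, b = sin(fδ)/sin δ ≈ 0.259.
p = a·p₁ + b·p₂ ≈ (0.802, 0.121, 0.585); φ = arcsin(p_z) ≈ 35.80°, λ = atan2(p_y, p_x) ≈ 8.61°.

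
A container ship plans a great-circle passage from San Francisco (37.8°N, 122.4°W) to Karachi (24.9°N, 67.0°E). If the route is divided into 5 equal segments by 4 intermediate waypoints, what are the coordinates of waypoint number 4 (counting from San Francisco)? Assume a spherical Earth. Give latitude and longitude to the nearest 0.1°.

Write both endpoints as unit vectors p₁, p₂ with components (cos φ cos λ, cos φ sin λ, sin φ).
The central angle between the endpoints is δ = arccos(p₁·p₂) ≈ 2.036 rad (116.7°).
Interpolate at f = 4/5 with slerp weights a = sin((1−f)δ)/sin δ ≈ 0.443, b = sin(fδ)/sin δ ≈ 1.117.
p = a·p₁ + b·p₂ ≈ (0.208, 0.637, 0.742); φ = arcsin(p_z) ≈ 47.91°, λ = atan2(p_y, p_x) ≈ 71.90°.

≈ 47.9°N, 71.9°E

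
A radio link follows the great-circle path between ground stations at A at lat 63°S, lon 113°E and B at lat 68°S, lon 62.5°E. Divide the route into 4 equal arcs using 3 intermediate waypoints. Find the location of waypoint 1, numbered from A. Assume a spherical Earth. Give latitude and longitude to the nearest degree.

Write both endpoints as unit vectors p₁, p₂ with components (cos φ cos λ, cos φ sin λ, sin φ).
The central angle between the endpoints is δ = arccos(p₁·p₂) ≈ 0.364 rad (20.9°).
Interpolate at f = 1/4 with slerp weights a = sin((1−f)δ)/sin δ ≈ 0.757, b = sin(fδ)/sin δ ≈ 0.255.
p = a·p₁ + b·p₂ ≈ (-0.090, 0.401, -0.911); φ = arcsin(p_z) ≈ -65.71°, λ = atan2(p_y, p_x) ≈ 102.67°.

≈ lat 66°S, lon 103°E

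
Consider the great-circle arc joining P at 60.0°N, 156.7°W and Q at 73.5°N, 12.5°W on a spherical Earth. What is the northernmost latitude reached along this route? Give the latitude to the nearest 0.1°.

The great circle lies in the plane with unit normal n̂ = (p₁ × p₂)/|p₁ × p₂|.
Here n̂_z ≈ +0.119; the vertex latitude is φ_max = arccos|n̂_z| ≈ 83.2°.

≈ 83.2°N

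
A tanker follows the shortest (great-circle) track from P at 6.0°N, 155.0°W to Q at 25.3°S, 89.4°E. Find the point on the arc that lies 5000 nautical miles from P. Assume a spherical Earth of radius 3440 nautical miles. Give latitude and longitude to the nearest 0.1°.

The haversine formula gives a central angle δ ≈ 2.019 rad (115.7°) between the endpoints. The total great-circle distance is δ·R ≈ 2.019 × 3440 ≈ 6945 nmi, so the target fraction is f = 5000/6945 ≈ 0.720.
Interpolate at f ≈ 0.720 with slerp weights a = sin((1−f)δ)/sin δ ≈ 0.594, b = sin(fδ)/sin δ ≈ 1.102.
p = a·p₁ + b·p₂ ≈ (-0.525, 0.746, -0.409); φ = arcsin(p_z) ≈ -24.13°, λ = atan2(p_y, p_x) ≈ 125.14°.

≈ 24.1°S, 125.1°E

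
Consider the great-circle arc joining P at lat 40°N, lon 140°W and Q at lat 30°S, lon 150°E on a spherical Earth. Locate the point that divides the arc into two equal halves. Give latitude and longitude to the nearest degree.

Convert each endpoint to a unit vector on the sphere (x = cos φ cos λ, y = cos φ sin λ, z = sin φ).
The central angle between the endpoints is δ = arccos(p₁·p₂) ≈ 1.665 rad (95.4°).
Interpolate at f = 1/2 with slerp weights a = sin((1−f)δ)/sin δ ≈ 0.743, b = sin(fδ)/sin δ ≈ 0.743.
p = a·p₁ + b·p₂ ≈ (-0.993, -0.044, 0.106); φ = arcsin(p_z) ≈ 6.09°, λ = atan2(p_y, p_x) ≈ -177.46°.

≈ lat 6°N, lon 177°W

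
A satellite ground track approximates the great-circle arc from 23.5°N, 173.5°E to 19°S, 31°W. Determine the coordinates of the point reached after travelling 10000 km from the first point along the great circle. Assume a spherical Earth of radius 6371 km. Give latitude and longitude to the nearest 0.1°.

The haversine formula gives a central angle δ ≈ 2.736 rad (156.8°) between the endpoints. The total great-circle distance is δ·R ≈ 2.736 × 6371 ≈ 17431 km, so the target fraction is f = 10000/17431 ≈ 0.574.
Interpolate at f ≈ 0.574 with slerp weights a = sin((1−f)δ)/sin δ ≈ 2.330, b = sin(fδ)/sin δ ≈ 2.534.
p = a·p₁ + b·p₂ ≈ (-0.069, -0.992, 0.104); φ = arcsin(p_z) ≈ 5.96°, λ = atan2(p_y, p_x) ≈ -93.97°.

≈ 6.0°N, 94.0°W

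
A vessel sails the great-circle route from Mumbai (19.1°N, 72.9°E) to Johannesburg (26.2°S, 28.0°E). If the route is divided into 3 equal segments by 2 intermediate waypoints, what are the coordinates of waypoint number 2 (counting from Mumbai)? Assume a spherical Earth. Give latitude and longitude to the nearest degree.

Convert each endpoint to a unit vector on the sphere (x = cos φ cos λ, y = cos φ sin λ, z = sin φ).
The central angle between the endpoints is δ = arccos(p₁·p₂) ≈ 1.097 rad (62.9°).
Interpolate at f = 2/3 with slerp weights a = sin((1−f)δ)/sin δ ≈ 0.402, b = sin(fδ)/sin δ ≈ 0.751.
p = a·p₁ + b·p₂ ≈ (0.706, 0.679, -0.200); φ = arcsin(p_z) ≈ -11.53°, λ = atan2(p_y, p_x) ≈ 43.88°.

≈ 12°S, 44°E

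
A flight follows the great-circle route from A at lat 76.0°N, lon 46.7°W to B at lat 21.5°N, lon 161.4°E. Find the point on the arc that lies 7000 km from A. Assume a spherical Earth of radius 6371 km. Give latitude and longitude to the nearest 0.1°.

From cos δ = sin φ₁ sin φ₂ + cos φ₁ cos φ₂ cos Δλ, the central angle is δ ≈ 1.413 rad (81.0°). The total great-circle distance is δ·R ≈ 1.413 × 6371 ≈ 9003 km, so the target fraction is f = 7000/9003 ≈ 0.778.
Interpolate at f ≈ 0.778 with slerp weights a = sin((1−f)δ)/sin δ ≈ 0.313, b = sin(fδ)/sin δ ≈ 0.902.
p = a·p₁ + b·p₂ ≈ (-0.743, 0.213, 0.634); φ = arcsin(p_z) ≈ 39.37°, λ = atan2(p_y, p_x) ≈ 164.05°.

≈ lat 39.4°N, lon 164.0°E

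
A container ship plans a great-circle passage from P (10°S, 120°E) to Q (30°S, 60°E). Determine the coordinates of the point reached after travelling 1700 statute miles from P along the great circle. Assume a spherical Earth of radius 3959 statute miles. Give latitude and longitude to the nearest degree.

Convert each endpoint to a unit vector on the sphere (x = cos φ cos λ, y = cos φ sin λ, z = sin φ).
The central angle between the endpoints is δ = arccos(p₁·p₂) ≈ 1.032 rad (59.1°). The total great-circle distance is δ·R ≈ 1.032 × 3959 ≈ 4085 mi, so the target fraction is f = 1700/4085 ≈ 0.416.
Interpolate at f ≈ 0.416 with slerp weights a = sin((1−f)δ)/sin δ ≈ 0.660, b = sin(fδ)/sin δ ≈ 0.485.
p = a·p₁ + b·p₂ ≈ (-0.115, 0.927, -0.357); φ = arcsin(p_z) ≈ -20.93°, λ = atan2(p_y, p_x) ≈ 97.08°.

≈ (21°S, 97°E)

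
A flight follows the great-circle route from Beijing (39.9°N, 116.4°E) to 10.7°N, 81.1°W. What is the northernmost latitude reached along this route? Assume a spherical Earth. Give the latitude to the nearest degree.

≈ 74°N

The great circle lies in the plane with unit normal n̂ = (p₁ × p₂)/|p₁ × p₂|.
Here n̂_z ≈ +0.283; the vertex latitude is φ_max = arccos|n̂_z| ≈ 73.5°.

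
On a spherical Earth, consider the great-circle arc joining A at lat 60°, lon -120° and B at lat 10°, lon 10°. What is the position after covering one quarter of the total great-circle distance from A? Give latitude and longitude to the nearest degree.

Write both endpoints as unit vectors p₁, p₂ with components (cos φ cos λ, cos φ sin λ, sin φ).
The central angle between the endpoints is δ = arccos(p₁·p₂) ≈ 1.738 rad (99.6°).
Interpolate at f = 1/4 with slerp weights a = sin((1−f)δ)/sin δ ≈ 0.978, b = sin(fδ)/sin δ ≈ 0.427.
p = a·p₁ + b·p₂ ≈ (0.169, -0.351, 0.921); φ = arcsin(p_z) ≈ 67.09°, λ = atan2(p_y, p_x) ≈ -64.20°.

≈ lat 67°, lon -64°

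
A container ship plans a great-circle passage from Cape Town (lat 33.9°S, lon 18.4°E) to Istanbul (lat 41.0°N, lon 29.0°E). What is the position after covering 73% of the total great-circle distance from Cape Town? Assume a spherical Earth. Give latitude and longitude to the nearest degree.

The haversine formula gives a central angle δ ≈ 1.318 rad (75.5°) between the endpoints.
Interpolate at f = 0.73 with slerp weights a = sin((1−f)δ)/sin δ ≈ 0.360, b = sin(fδ)/sin δ ≈ 0.847.
p = a·p₁ + b·p₂ ≈ (0.843, 0.404, 0.355); φ = arcsin(p_z) ≈ 20.81°, λ = atan2(p_y, p_x) ≈ 25.63°.

≈ lat 21°N, lon 26°E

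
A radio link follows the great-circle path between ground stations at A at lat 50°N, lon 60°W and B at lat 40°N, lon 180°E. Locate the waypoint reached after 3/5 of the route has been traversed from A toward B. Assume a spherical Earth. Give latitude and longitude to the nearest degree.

≈ lat 61°N, lon 144°W

The haversine formula gives a central angle δ ≈ 1.322 rad (75.7°) between the endpoints.
Interpolate at f = 3/5 with slerp weights a = sin((1−f)δ)/sin δ ≈ 0.521, b = sin(fδ)/sin δ ≈ 0.735.
p = a·p₁ + b·p₂ ≈ (-0.396, -0.290, 0.871); φ = arcsin(p_z) ≈ 60.62°, λ = atan2(p_y, p_x) ≈ -143.80°.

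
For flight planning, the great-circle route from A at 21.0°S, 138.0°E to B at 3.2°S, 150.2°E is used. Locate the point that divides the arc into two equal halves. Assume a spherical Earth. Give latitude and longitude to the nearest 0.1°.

Write both endpoints as unit vectors p₁, p₂ with components (cos φ cos λ, cos φ sin λ, sin φ).
The central angle between the endpoints is δ = arccos(p₁·p₂) ≈ 0.373 rad (21.4°).
Interpolate at f = 1/2 with slerp weights a = sin((1−f)δ)/sin δ ≈ 0.509, b = sin(fδ)/sin δ ≈ 0.509.
p = a·p₁ + b·p₂ ≈ (-0.794, 0.570, -0.211); φ = arcsin(p_z) ≈ -12.17°, λ = atan2(p_y, p_x) ≈ 144.31°.

≈ 12.2°S, 144.3°E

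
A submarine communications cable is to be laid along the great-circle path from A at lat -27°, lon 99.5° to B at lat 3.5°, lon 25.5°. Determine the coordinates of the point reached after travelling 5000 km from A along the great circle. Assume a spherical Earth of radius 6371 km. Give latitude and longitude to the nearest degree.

The haversine formula gives a central angle δ ≈ 1.352 rad (77.4°) between the endpoints. The total great-circle distance is δ·R ≈ 1.352 × 6371 ≈ 8611 km, so the target fraction is f = 5000/8611 ≈ 0.581.
Interpolate at f ≈ 0.581 with slerp weights a = sin((1−f)δ)/sin δ ≈ 0.550, b = sin(fδ)/sin δ ≈ 0.724.
p = a·p₁ + b·p₂ ≈ (0.571, 0.795, -0.206); φ = arcsin(p_z) ≈ -11.86°, λ = atan2(p_y, p_x) ≈ 54.28°.

≈ lat -12°, lon 54°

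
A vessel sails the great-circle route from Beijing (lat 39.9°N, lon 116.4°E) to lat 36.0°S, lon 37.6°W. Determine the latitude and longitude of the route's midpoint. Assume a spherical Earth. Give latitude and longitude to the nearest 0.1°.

Write both endpoints as unit vectors p₁, p₂ with components (cos φ cos λ, cos φ sin λ, sin φ).
The central angle between the endpoints is δ = arccos(p₁·p₂) ≈ 2.779 rad (159.2°).
Interpolate at f = 1/2 with slerp weights a = sin((1−f)δ)/sin δ ≈ 2.771, b = sin(fδ)/sin δ ≈ 2.771.
p = a·p₁ + b·p₂ ≈ (0.831, 0.536, 0.149); φ = arcsin(p_z) ≈ 8.55°, λ = atan2(p_y, p_x) ≈ 32.84°.

≈ lat 8.6°N, lon 32.8°E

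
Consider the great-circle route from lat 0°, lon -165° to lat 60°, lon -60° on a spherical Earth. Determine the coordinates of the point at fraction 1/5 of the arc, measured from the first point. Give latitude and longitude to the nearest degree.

Convert each endpoint to a unit vector on the sphere (x = cos φ cos λ, y = cos φ sin λ, z = sin φ).
The central angle between the endpoints is δ = arccos(p₁·p₂) ≈ 1.701 rad (97.4°).
Interpolate at f = 1/5 with slerp weights a = sin((1−f)δ)/sin δ ≈ 0.986, b = sin(fδ)/sin δ ≈ 0.336.
p = a·p₁ + b·p₂ ≈ (-0.869, -0.401, 0.291); φ = arcsin(p_z) ≈ 16.94°, λ = atan2(p_y, p_x) ≈ -155.22°.

≈ lat 17°, lon -155°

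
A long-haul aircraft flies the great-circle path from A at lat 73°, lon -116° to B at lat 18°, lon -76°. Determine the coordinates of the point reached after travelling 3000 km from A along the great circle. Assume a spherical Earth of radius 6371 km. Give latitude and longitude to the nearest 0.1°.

Write both endpoints as unit vectors p₁, p₂ with components (cos φ cos λ, cos φ sin λ, sin φ).
The central angle between the endpoints is δ = arccos(p₁·p₂) ≈ 1.037 rad (59.4°). The total great-circle distance is δ·R ≈ 1.037 × 6371 ≈ 6609 km, so the target fraction is f = 3000/6609 ≈ 0.454.
Interpolate at f ≈ 0.454 with slerp weights a = sin((1−f)δ)/sin δ ≈ 0.623, b = sin(fδ)/sin δ ≈ 0.527.
p = a·p₁ + b·p₂ ≈ (0.041, -0.650, 0.759); φ = arcsin(p_z) ≈ 49.36°, λ = atan2(p_y, p_x) ≈ -86.36°.

≈ lat 49.4°, lon -86.4°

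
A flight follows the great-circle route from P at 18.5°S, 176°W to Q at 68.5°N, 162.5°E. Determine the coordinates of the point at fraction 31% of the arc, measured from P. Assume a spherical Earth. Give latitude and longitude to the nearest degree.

From cos δ = sin φ₁ sin φ₂ + cos φ₁ cos φ₂ cos Δλ, the central angle is δ ≈ 1.543 rad (88.4°).
Interpolate at f = 0.31 with slerp weights a = sin((1−f)δ)/sin δ ≈ 0.875, b = sin(fδ)/sin δ ≈ 0.460.
p = a·p₁ + b·p₂ ≈ (-0.989, -0.007, 0.151); φ = arcsin(p_z) ≈ 8.67°, λ = atan2(p_y, p_x) ≈ -179.59°.

≈ 9°N, 180°E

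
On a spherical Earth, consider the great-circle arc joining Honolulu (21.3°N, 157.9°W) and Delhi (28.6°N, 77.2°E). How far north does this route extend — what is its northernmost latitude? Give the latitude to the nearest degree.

≈ 45°N

The great circle lies in the plane with unit normal n̂ = (p₁ × p₂)/|p₁ × p₂|.
Here n̂_z ≈ -0.702; the vertex latitude is φ_max = arccos|n̂_z| ≈ 45.4°.
Check via Clairaut: cos φ_max = |cos φ₁| · sin C = cos(21.3°)·sin(48.9°) ≈ 0.702, again giving ≈ 45.4°.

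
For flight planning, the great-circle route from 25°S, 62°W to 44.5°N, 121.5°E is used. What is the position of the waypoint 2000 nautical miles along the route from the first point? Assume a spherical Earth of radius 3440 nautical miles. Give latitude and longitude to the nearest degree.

≈ 8°N, 66°W

Convert each endpoint to a unit vector on the sphere (x = cos φ cos λ, y = cos φ sin λ, z = sin φ).
The central angle between the endpoints is δ = arccos(p₁·p₂) ≈ 2.798 rad (160.3°). The total great-circle distance is δ·R ≈ 2.798 × 3440 ≈ 9624 nmi, so the target fraction is f = 2000/9624 ≈ 0.208.
Interpolate at f ≈ 0.208 with slerp weights a = sin((1−f)δ)/sin δ ≈ 2.369, b = sin(fδ)/sin δ ≈ 1.629.
p = a·p₁ + b·p₂ ≈ (0.401, -0.905, 0.140); φ = arcsin(p_z) ≈ 8.07°, λ = atan2(p_y, p_x) ≈ -66.11°.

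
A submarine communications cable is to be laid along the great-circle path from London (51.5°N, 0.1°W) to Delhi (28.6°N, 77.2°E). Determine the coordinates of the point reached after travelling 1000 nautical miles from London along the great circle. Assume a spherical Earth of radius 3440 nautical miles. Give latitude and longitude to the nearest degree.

Write both endpoints as unit vectors p₁, p₂ with components (cos φ cos λ, cos φ sin λ, sin φ).
The central angle between the endpoints is δ = arccos(p₁·p₂) ≈ 1.053 rad (60.3°). The total great-circle distance is δ·R ≈ 1.053 × 3440 ≈ 3623 nmi, so the target fraction is f = 1000/3623 ≈ 0.276.
Interpolate at f ≈ 0.276 with slerp weights a = sin((1−f)δ)/sin δ ≈ 0.795, b = sin(fδ)/sin δ ≈ 0.330.
p = a·p₁ + b·p₂ ≈ (0.559, 0.282, 0.780); φ = arcsin(p_z) ≈ 51.26°, λ = atan2(p_y, p_x) ≈ 26.73°.

≈ (51°N, 27°E)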